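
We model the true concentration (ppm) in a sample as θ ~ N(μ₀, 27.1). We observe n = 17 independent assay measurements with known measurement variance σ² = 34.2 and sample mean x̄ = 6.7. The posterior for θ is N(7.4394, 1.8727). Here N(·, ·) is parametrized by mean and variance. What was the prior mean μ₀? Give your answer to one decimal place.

With known observation variance, the Normal–Normal posterior has precision τ_n = τ₀ + n/σ² and mean μ_n = (τ₀μ₀ + (n/σ²)x̄)/τ_n.
Here τ₀ = 1/27.1 = 0.036900 and τ_data = 17/34.2 = 0.497076, so τ_n = 0.533976.
Rearranging for μ₀: μ₀ = (μ_n·τ_n − τ_data·x̄)/τ₀ = (7.4394·0.533976 − 0.497076·6.7) / 0.036900 = 0.642052/0.036900 ≈ 17.4.

μ₀ = 17.4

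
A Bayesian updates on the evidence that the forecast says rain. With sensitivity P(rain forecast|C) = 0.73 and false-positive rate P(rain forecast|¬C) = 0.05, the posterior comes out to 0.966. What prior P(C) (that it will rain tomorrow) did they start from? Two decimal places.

P(C) = 0.66

Bayes' rule in odds form gives O(C|E) = O(C)·[P(E|C)/P(E|¬C)], hence O(C) = O(C|E)/LR.
Posterior odds = 0.966/(1−0.966) = 28.4118. LR = 0.73/0.05 = 14.6000.
Prior odds = 28.4118/14.6000 = 1.9460, so P(C) = 1.9460/(1+1.9460) ≈ 0.66.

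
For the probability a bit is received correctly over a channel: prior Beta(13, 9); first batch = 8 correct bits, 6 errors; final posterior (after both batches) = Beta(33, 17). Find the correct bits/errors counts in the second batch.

12 correct bits and 2 errors

Because Beta–binomial updating is additive in the counts, the combined data contributed (α_post−α_prior, β_post−β_prior) successes and failures.
Total across both batches: 33−13=20 correct bits, 17−9=8 errors.
Subtract the first batch: 20−8=12 correct bits and 8−6=2 errors.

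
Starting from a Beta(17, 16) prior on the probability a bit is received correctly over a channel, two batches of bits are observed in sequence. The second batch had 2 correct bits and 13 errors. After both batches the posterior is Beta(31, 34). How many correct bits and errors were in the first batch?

12 correct bits and 5 errors

Sequential conjugate updates are equivalent to a single update on the pooled data, so total successes = posterior α − prior α and total failures = posterior β − prior β.
Total across both batches: 31−17=14 correct bits, 34−16=18 errors.
Subtract the second batch: 14−2=12 correct bits and 18−13=5 errors.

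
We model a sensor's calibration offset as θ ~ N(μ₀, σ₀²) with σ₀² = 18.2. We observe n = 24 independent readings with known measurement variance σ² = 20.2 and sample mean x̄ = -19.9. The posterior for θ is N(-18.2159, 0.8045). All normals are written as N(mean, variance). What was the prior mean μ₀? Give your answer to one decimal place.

μ₀ = 18.2

The posterior mean is a precision-weighted average: μ_n = (τ₀μ₀ + τ_data·x̄)/(τ₀+τ_data), with τ₀=1/σ₀² and τ_data=n/σ².
Here τ₀ = 1/18.2 = 0.054945 and τ_data = 24/20.2 = 1.188119, so τ_n = 1.243064.
Rearranging for μ₀: μ₀ = (μ_n·τ_n − τ_data·x̄)/τ₀ = (-18.2159·1.243064 − 1.188119·-19.9) / 0.054945 = 1.000039/0.054945 ≈ 18.2.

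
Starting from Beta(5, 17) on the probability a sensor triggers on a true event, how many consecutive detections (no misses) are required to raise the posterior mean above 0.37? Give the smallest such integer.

After k detections and 0 misses the posterior is Beta(5+k, 17), with mean (5+k)/(5+17+k).
Set (5+k)/(22+k) > 0.37 and solve: k > (0.37·22 − 5)/(1 − 0.37) = 4.984.
The smallest integer exceeding 4.984 is 5.

k = 5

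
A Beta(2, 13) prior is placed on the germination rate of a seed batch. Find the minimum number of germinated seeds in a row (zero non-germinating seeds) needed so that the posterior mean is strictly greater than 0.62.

After k germinated seeds and 0 non-germinating seeds the posterior is Beta(2+k, 13), with mean (2+k)/(2+13+k).
Set (2+k)/(15+k) > 0.62 and solve: k > (0.62·15 − 2)/(1 − 0.62) = 19.211.
The smallest integer exceeding 19.211 is 20.

k = 20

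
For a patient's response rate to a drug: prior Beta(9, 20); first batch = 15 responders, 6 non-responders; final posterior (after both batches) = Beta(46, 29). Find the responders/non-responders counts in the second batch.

Sequential conjugate updates are equivalent to a single update on the pooled data, so total successes = posterior α − prior α and total failures = posterior β − prior β.
Total across both batches: 46−9=37 responders, 29−20=9 non-responders.
Subtract the first batch: 37−15=22 responders and 9−6=3 non-responders.

22 responders and 3 non-responders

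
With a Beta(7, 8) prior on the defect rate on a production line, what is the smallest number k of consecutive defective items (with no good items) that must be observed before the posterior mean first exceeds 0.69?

After k defective items and 0 good items the posterior is Beta(7+k, 8), with mean (7+k)/(7+8+k).
Set (7+k)/(15+k) > 0.69 and solve: k > (0.69·15 − 7)/(1 − 0.69) = 10.806.
The smallest integer exceeding 10.806 is 11, and checking k=11: (18)/(26) = 0.6923 > 0.69.

k = 11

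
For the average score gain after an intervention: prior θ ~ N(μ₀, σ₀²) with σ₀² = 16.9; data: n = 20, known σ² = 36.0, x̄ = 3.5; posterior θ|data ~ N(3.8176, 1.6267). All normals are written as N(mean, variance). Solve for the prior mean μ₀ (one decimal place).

μ₀ = 6.8

The posterior mean is a precision-weighted average: μ_n = (τ₀μ₀ + τ_data·x̄)/(τ₀+τ_data), with τ₀=1/σ₀² and τ_data=n/σ².
Here τ₀ = 1/16.9 = 0.059172 and τ_data = 20/36.0 = 0.555556, so τ_n = 0.614728.
Rearranging for μ₀: μ₀ = (μ_n·τ_n − τ_data·x̄)/τ₀ = (3.8176·0.614728 − 0.555556·3.5) / 0.059172 = 0.402340/0.059172 ≈ 6.8.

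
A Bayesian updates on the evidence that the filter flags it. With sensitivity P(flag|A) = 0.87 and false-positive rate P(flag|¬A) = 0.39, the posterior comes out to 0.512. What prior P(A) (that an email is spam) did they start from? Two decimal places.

Bayes' rule in odds form gives O(A|E) = O(A)·[P(E|A)/P(E|¬A)], hence O(A) = O(A|E)/LR.
Posterior odds = 0.512/(1−0.512) = 1.0492. LR = 0.87/0.39 = 2.2308.
Prior odds = 1.0492/2.2308 = 0.4703, so P(A) = 0.4703/(1+0.4703) ≈ 0.32.

P(A) = 0.32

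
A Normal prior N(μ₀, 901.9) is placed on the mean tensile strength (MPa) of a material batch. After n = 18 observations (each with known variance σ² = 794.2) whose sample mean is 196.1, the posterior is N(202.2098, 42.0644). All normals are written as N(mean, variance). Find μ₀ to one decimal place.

With known observation variance, the Normal–Normal posterior has precision τ_n = τ₀ + n/σ² and mean μ_n = (τ₀μ₀ + (n/σ²)x̄)/τ_n.
Here τ₀ = 1/901.9 = 0.001109 and τ_data = 18/794.2 = 0.022664, so τ_n = 0.023773.
Rearranging for μ₀: μ₀ = (μ_n·τ_n − τ_data·x̄)/τ₀ = (202.2098·0.023773 − 0.022664·196.1) / 0.001109 = 0.362723/0.001109 ≈ 327.1.

μ₀ = 327.1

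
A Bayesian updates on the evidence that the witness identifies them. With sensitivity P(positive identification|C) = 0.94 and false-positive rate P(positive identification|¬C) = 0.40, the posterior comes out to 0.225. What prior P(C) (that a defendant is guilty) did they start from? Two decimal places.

P(C) = 0.11

In odds form, posterior odds = prior odds × likelihood ratio, so prior odds = posterior odds ÷ LR.
Posterior odds = 0.225/(1−0.225) = 0.2903. LR = 0.94/0.40 = 2.3500.
Prior odds = 0.2903/2.3500 = 0.1235, so P(C) = 0.1235/(1+0.1235) ≈ 0.11.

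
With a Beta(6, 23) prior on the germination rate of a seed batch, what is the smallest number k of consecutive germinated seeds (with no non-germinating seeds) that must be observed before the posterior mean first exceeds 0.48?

k = 16

After k germinated seeds and 0 non-germinating seeds the posterior is Beta(6+k, 23), with mean (6+k)/(6+23+k).
Set (6+k)/(29+k) > 0.48 and solve: k > (0.48·29 − 6)/(1 − 0.48) = 15.231.
The smallest integer exceeding 15.231 is 16, and checking k=16: (22)/(45) = 0.4889 > 0.48.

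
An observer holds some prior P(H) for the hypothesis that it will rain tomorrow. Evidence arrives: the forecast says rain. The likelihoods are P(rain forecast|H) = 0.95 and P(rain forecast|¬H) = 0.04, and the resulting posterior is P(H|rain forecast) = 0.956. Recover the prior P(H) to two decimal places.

P(H) = 0.48

Bayes' rule in odds form gives O(H|E) = O(H)·[P(E|H)/P(E|¬H)], hence O(H) = O(H|E)/LR.
Posterior odds = 0.956/(1−0.956) = 21.7273. LR = 0.95/0.04 = 23.7500.
Prior odds = 21.7273/23.7500 = 0.9148, so P(H) = 0.9148/(1+0.9148) ≈ 0.48.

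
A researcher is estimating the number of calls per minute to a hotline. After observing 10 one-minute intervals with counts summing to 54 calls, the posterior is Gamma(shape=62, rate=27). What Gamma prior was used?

Gamma–Poisson conjugacy: posterior shape = α + Σxᵢ, posterior rate = β + n.
So α = 62 − 54 = 8 and β = 27 − 10 = 17.

Gamma(shape=8, rate=17)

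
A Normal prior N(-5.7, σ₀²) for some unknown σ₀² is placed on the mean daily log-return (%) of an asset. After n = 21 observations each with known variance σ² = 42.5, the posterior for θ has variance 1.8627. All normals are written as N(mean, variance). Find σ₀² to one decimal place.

Posterior precision equals prior precision plus data precision: 1/σ_n² = 1/σ₀² + n/σ².
So 1/σ₀² = 1/1.8627 − 21/42.5 = 0.536855 − 0.494118 = 0.042737.
Hence σ₀² = 1/0.042737 ≈ 23.4.

σ₀² = 23.4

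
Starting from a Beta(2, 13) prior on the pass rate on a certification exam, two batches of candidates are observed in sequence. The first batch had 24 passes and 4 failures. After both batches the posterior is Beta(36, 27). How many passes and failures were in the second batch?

Because Beta–binomial updating is additive in the counts, the combined data contributed (α_post−α_prior, β_post−β_prior) successes and failures.
Total across both batches: 36−2=34 passes, 27−13=14 failures.
Subtract the first batch: 34−24=10 passes and 14−4=10 failures.

10 passes and 10 failures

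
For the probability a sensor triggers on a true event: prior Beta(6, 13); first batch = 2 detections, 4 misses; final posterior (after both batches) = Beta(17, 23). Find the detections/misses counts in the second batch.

9 detections and 6 misses

Sequential conjugate updates are equivalent to a single update on the pooled data, so total successes = posterior α − prior α and total failures = posterior β − prior β.
Total across both batches: 17−6=11 detections, 23−13=10 misses.
Subtract the first batch: 11−2=9 detections and 10−4=6 misses.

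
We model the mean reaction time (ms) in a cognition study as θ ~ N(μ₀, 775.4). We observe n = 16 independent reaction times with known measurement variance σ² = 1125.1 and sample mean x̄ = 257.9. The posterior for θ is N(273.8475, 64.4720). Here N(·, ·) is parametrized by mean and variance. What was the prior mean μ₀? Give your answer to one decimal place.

μ₀ = 449.7

With known observation variance, the Normal–Normal posterior has precision τ_n = τ₀ + n/σ² and mean μ_n = (τ₀μ₀ + (n/σ²)x̄)/τ_n.
Here τ₀ = 1/775.4 = 0.001290 and τ_data = 16/1125.1 = 0.014221, so τ_n = 0.015511.
Rearranging for μ₀: μ₀ = (μ_n·τ_n − τ_data·x̄)/τ₀ = (273.8475·0.015511 − 0.014221·257.9) / 0.001290 = 0.580053/0.001290 ≈ 449.7.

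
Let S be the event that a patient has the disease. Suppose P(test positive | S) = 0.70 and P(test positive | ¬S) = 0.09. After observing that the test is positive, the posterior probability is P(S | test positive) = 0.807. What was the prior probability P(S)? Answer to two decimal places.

In odds form, posterior odds = prior odds × likelihood ratio, so prior odds = posterior odds ÷ LR.
Posterior odds = 0.807/(1−0.807) = 4.1813. LR = 0.70/0.09 = 7.7778.
Prior odds = 4.1813/7.7778 = 0.5376, so P(S) = 0.5376/(1+0.5376) ≈ 0.35.

P(S) = 0.35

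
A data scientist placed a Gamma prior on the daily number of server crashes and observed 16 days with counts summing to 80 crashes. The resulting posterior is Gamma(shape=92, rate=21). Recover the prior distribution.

Gamma–Poisson conjugacy: posterior shape = α + Σxᵢ, posterior rate = β + n.
So α = 92 − 80 = 12 and β = 21 − 16 = 5.

Gamma(shape=12, rate=5)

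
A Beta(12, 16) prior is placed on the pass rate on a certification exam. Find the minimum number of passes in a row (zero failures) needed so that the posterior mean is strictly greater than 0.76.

k = 39

After k passes and 0 failures the posterior is Beta(12+k, 16), with mean (12+k)/(12+16+k).
Set (12+k)/(28+k) > 0.76 and solve: k > (0.76·28 − 12)/(1 − 0.76) = 38.667.
The smallest integer exceeding 38.667 is 39.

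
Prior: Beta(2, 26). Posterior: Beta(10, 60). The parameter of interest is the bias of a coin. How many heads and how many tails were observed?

Under Beta–binomial conjugacy the posterior parameters are (α+s, β+f).
Match parameters: s=10−2=8, f=60−26=34.

8 heads and 34 tails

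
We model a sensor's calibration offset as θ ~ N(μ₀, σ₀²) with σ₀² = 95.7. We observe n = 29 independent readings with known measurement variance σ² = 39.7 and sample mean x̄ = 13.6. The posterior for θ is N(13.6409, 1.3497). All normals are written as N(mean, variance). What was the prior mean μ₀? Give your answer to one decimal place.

μ₀ = 16.5

With known observation variance, the Normal–Normal posterior has precision τ_n = τ₀ + n/σ² and mean μ_n = (τ₀μ₀ + (n/σ²)x̄)/τ_n.
Here τ₀ = 1/95.7 = 0.010449 and τ_data = 29/39.7 = 0.730479, so τ_n = 0.740928.
Rearranging for μ₀: μ₀ = (μ_n·τ_n − τ_data·x̄)/τ₀ = (13.6409·0.740928 − 0.730479·13.6) / 0.010449 = 0.172410/0.010449 ≈ 16.5.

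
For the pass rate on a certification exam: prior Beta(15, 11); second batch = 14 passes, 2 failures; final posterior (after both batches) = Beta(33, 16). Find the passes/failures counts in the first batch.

Sequential conjugate updates are equivalent to a single update on the pooled data, so total successes = posterior α − prior α and total failures = posterior β − prior β.
Total across both batches: 33−15=18 passes, 16−11=5 failures.
Subtract the second batch: 18−14=4 passes and 5−2=3 failures.

4 passes and 3 failures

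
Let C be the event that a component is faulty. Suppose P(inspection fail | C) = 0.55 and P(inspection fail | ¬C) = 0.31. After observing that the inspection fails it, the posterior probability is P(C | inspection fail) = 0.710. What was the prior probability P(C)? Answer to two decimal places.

P(C) = 0.58

In odds form, posterior odds = prior odds × likelihood ratio, so prior odds = posterior odds ÷ LR.
Posterior odds = 0.710/(1−0.710) = 2.4483. LR = 0.55/0.31 = 1.7742.
Prior odds = 2.4483/1.7742 = 1.3799, so P(C) = 1.3799/(1+1.3799) ≈ 0.58.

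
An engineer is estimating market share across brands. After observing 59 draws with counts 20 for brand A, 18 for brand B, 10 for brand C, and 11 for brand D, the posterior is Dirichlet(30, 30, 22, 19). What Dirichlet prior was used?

Dirichlet(10, 12, 12, 8)

For a Dirichlet(α) prior with multinomial counts c, the posterior is Dirichlet(α + c) componentwise.
Subtract each count from the matching posterior parameter: 30−20=10, 30−18=12, 22−10=12, 19−11=8.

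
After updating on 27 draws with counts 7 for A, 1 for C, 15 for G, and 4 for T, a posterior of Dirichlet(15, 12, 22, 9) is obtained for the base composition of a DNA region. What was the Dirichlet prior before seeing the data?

Dirichlet(8, 11, 7, 5)

For a Dirichlet(α) prior with multinomial counts c, the posterior is Dirichlet(α + c) componentwise.
Subtract each count from the matching posterior parameter: 15−7=8, 12−1=11, 22−15=7, 9−4=5.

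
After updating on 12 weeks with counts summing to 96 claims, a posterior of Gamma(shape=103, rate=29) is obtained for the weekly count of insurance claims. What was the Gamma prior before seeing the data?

Gamma(shape=7, rate=17)

A Gamma(α, β) prior (rate parametrization) on a Poisson rate with n observations summing to S gives posterior Gamma(α+S, β+n).
So α = 103 − 96 = 7 and β = 29 − 12 = 17.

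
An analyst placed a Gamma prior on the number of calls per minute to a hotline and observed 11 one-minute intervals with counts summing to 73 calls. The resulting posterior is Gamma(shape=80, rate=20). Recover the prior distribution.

Gamma–Poisson conjugacy: posterior shape = α + Σxᵢ, posterior rate = β + n.
So α = 80 − 73 = 7 and β = 20 − 11 = 9.

Gamma(shape=7, rate=9)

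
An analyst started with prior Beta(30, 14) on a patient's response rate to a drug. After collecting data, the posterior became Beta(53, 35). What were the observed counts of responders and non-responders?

23 responders and 21 non-responders

A Beta(a, b) prior with s successes and f failures in binomial data gives a Beta(a+s, b+f) posterior.
Match parameters: s=53−30=23, f=35−14=21.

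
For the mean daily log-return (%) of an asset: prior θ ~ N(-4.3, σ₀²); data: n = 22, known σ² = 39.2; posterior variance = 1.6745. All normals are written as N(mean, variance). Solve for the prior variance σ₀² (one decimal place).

Posterior precision equals prior precision plus data precision: 1/σ_n² = 1/σ₀² + n/σ².
So 1/σ₀² = 1/1.6745 − 22/39.2 = 0.597193 − 0.561224 = 0.035969.
Hence σ₀² = 1/0.035969 ≈ 27.8.

σ₀² = 27.8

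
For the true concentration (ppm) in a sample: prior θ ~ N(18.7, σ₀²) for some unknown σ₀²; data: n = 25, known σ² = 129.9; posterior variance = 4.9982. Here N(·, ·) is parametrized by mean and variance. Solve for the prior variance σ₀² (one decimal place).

Posterior precision equals prior precision plus data precision: 1/σ_n² = 1/σ₀² + n/σ².
So 1/σ₀² = 1/4.9982 − 25/129.9 = 0.200072 − 0.192456 = 0.007616.
Hence σ₀² = 1/0.007616 ≈ 131.3.

σ₀² = 131.3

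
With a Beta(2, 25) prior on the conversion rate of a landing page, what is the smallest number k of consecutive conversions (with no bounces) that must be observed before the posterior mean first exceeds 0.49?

k = 23

After k conversions and 0 bounces the posterior is Beta(2+k, 25), with mean (2+k)/(2+25+k).
Set (2+k)/(27+k) > 0.49 and solve: k > (0.49·27 − 2)/(1 − 0.49) = 22.020.
The smallest integer exceeding 22.020 is 23, and checking k=23: (25)/(50) = 0.5000 > 0.49.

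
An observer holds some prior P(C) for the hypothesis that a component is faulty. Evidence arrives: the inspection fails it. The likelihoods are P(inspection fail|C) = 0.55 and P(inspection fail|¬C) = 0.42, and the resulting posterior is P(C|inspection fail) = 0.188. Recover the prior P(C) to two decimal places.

Bayes' rule in odds form gives O(C|E) = O(C)·[P(E|C)/P(E|¬C)], hence O(C) = O(C|E)/LR.
Posterior odds = 0.188/(1−0.188) = 0.2315. LR = 0.55/0.42 = 1.3095.
Prior odds = 0.2315/1.3095 = 0.1768, so P(C) = 0.1768/(1+0.1768) ≈ 0.15.

P(C) = 0.15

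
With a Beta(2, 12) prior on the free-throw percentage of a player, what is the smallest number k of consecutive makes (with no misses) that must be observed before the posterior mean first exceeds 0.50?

After k makes and 0 misses the posterior is Beta(2+k, 12), with mean (2+k)/(2+12+k).
Set (2+k)/(14+k) > 0.50 and solve: k > (0.50·14 − 2)/(1 − 0.50) = 10.000.
The smallest integer exceeding 10.000 is 11.

k = 11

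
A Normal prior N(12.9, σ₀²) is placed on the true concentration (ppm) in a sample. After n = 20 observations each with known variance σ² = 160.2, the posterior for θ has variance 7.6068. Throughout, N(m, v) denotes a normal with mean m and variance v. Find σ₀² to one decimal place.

Posterior precision equals prior precision plus data precision: 1/σ_n² = 1/σ₀² + n/σ².
So 1/σ₀² = 1/7.6068 − 20/160.2 = 0.131461 − 0.124844 = 0.006617.
Hence σ₀² = 1/0.006617 ≈ 151.1.

σ₀² = 151.1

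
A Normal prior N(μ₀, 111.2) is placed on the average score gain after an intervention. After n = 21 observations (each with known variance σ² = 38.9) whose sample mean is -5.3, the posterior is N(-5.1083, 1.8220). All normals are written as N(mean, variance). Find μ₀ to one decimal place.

μ₀ = 6.4

The posterior mean is a precision-weighted average: μ_n = (τ₀μ₀ + τ_data·x̄)/(τ₀+τ_data), with τ₀=1/σ₀² and τ_data=n/σ².
Here τ₀ = 1/111.2 = 0.008993 and τ_data = 21/38.9 = 0.539846, so τ_n = 0.548839.
Rearranging for μ₀: μ₀ = (μ_n·τ_n − τ_data·x̄)/τ₀ = (-5.1083·0.548839 − 0.539846·-5.3) / 0.008993 = 0.057550/0.008993 ≈ 6.4.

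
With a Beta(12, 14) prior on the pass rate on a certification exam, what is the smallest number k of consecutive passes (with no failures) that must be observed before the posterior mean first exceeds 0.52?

k = 4

After k passes and 0 failures the posterior is Beta(12+k, 14), with mean (12+k)/(12+14+k).
Set (12+k)/(26+k) > 0.52 and solve: k > (0.52·26 − 12)/(1 − 0.52) = 3.167.
The smallest integer exceeding 3.167 is 4, and checking k=4: (16)/(30) = 0.5333 > 0.52.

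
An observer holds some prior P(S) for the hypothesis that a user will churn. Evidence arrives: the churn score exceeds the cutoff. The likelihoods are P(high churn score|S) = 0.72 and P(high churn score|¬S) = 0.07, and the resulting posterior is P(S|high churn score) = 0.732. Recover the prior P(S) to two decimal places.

In odds form, posterior odds = prior odds × likelihood ratio, so prior odds = posterior odds ÷ LR.
Posterior odds = 0.732/(1−0.732) = 2.7313. LR = 0.72/0.07 = 10.2857.
Prior odds = 2.7313/10.2857 = 0.2655, so P(S) = 0.2655/(1+0.2655) ≈ 0.21.

P(S) = 0.21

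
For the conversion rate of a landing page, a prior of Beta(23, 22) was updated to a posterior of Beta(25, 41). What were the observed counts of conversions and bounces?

2 conversions and 19 bounces

A Beta(a, b) prior with s successes and f failures in binomial data gives a Beta(a+s, b+f) posterior.
Match parameters: s=25−23=2, f=41−22=19.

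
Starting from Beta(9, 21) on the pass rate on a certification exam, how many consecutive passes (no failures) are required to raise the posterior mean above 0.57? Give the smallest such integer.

k = 19

After k passes and 0 failures the posterior is Beta(9+k, 21), with mean (9+k)/(9+21+k).
Set (9+k)/(30+k) > 0.57 and solve: k > (0.57·30 − 9)/(1 − 0.57) = 18.837.
The smallest integer exceeding 18.837 is 19, and checking k=19: (28)/(49) = 0.5714 > 0.57.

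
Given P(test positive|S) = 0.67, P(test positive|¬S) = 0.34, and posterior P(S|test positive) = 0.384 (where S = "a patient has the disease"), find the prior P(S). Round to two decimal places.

In odds form, posterior odds = prior odds × likelihood ratio, so prior odds = posterior odds ÷ LR.
Posterior odds = 0.384/(1−0.384) = 0.6234. LR = 0.67/0.34 = 1.9706.
Prior odds = 0.6234/1.9706 = 0.3164, so P(S) = 0.3164/(1+0.3164) ≈ 0.24.

P(S) = 0.24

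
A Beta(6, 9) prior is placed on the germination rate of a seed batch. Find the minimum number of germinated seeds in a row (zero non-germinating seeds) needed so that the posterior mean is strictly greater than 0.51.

k = 4

After k germinated seeds and 0 non-germinating seeds the posterior is Beta(6+k, 9), with mean (6+k)/(6+9+k).
Set (6+k)/(15+k) > 0.51 and solve: k > (0.51·15 − 6)/(1 − 0.51) = 3.367.
The smallest integer exceeding 3.367 is 4, and checking k=4: (10)/(19) = 0.5263 > 0.51.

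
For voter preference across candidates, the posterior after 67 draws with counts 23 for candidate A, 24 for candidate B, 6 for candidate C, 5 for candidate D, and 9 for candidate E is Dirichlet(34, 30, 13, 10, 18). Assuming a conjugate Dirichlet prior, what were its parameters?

For a Dirichlet(α) prior with multinomial counts c, the posterior is Dirichlet(α + c) componentwise.
Subtract each count from the matching posterior parameter: 34−23=11, 30−24=6, 13−6=7, 10−5=5, 18−9=9.

Dirichlet(11, 6, 7, 5, 9)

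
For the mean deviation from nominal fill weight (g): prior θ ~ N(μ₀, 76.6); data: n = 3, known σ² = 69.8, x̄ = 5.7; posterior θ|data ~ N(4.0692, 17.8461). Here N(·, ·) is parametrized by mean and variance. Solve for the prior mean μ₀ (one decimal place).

μ₀ = -1.3

With known observation variance, the Normal–Normal posterior has precision τ_n = τ₀ + n/σ² and mean μ_n = (τ₀μ₀ + (n/σ²)x̄)/τ_n.
Here τ₀ = 1/76.6 = 0.013055 and τ_data = 3/69.8 = 0.042980, so τ_n = 0.056035.
Rearranging for μ₀: μ₀ = (μ_n·τ_n − τ_data·x̄)/τ₀ = (4.0692·0.056035 − 0.042980·5.7) / 0.013055 = -0.016968/0.013055 ≈ -1.3.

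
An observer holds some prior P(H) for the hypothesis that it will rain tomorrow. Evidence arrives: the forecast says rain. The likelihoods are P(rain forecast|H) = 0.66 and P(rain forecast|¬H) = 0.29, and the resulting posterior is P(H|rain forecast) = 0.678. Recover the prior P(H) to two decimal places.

Bayes' rule in odds form gives O(H|E) = O(H)·[P(E|H)/P(E|¬H)], hence O(H) = O(H|E)/LR.
Posterior odds = 0.678/(1−0.678) = 2.1056. LR = 0.66/0.29 = 2.2759.
Prior odds = 2.1056/2.2759 = 0.9252, so P(H) = 0.9252/(1+0.9252) ≈ 0.48.

P(H) = 0.48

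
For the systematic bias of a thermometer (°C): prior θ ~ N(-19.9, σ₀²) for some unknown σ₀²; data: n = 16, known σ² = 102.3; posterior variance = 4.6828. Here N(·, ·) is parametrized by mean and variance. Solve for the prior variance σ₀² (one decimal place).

Posterior precision equals prior precision plus data precision: 1/σ_n² = 1/σ₀² + n/σ².
So 1/σ₀² = 1/4.6828 − 16/102.3 = 0.213547 − 0.156403 = 0.057144.
Hence σ₀² = 1/0.057144 ≈ 17.5.

σ₀² = 17.5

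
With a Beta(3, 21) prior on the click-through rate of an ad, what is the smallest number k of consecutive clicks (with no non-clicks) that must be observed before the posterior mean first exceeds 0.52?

k = 20

After k clicks and 0 non-clicks the posterior is Beta(3+k, 21), with mean (3+k)/(3+21+k).
Set (3+k)/(24+k) > 0.52 and solve: k > (0.52·24 − 3)/(1 − 0.52) = 19.750.
The smallest integer exceeding 19.750 is 20, and checking k=20: (23)/(44) = 0.5227 > 0.52.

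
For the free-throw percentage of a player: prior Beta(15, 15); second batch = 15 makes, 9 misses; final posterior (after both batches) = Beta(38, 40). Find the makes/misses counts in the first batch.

8 makes and 16 misses

Sequential conjugate updates are equivalent to a single update on the pooled data, so total successes = posterior α − prior α and total failures = posterior β − prior β.
Total across both batches: 38−15=23 makes, 40−15=25 misses.
Subtract the second batch: 23−15=8 makes and 25−9=16 misses.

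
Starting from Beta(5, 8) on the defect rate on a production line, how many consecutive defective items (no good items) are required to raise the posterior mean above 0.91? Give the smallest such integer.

k = 76

After k defective items and 0 good items the posterior is Beta(5+k, 8), with mean (5+k)/(5+8+k).
Set (5+k)/(13+k) > 0.91 and solve: k > (0.91·13 − 5)/(1 − 0.91) = 75.889.
The smallest integer exceeding 75.889 is 76.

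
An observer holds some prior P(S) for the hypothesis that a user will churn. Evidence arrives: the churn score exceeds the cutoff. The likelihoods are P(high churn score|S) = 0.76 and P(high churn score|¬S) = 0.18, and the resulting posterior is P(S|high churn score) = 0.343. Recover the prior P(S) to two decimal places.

P(S) = 0.11

Bayes' rule in odds form gives O(S|E) = O(S)·[P(E|S)/P(E|¬S)], hence O(S) = O(S|E)/LR.
Posterior odds = 0.343/(1−0.343) = 0.5221. LR = 0.76/0.18 = 4.2222.
Prior odds = 0.5221/4.2222 = 0.1237, so P(S) = 0.1237/(1+0.1237) ≈ 0.11.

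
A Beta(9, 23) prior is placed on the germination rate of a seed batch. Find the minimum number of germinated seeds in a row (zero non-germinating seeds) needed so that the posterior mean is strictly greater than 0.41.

k = 7

After k germinated seeds and 0 non-germinating seeds the posterior is Beta(9+k, 23), with mean (9+k)/(9+23+k).
Set (9+k)/(32+k) > 0.41 and solve: k > (0.41·32 − 9)/(1 − 0.41) = 6.983.
The smallest integer exceeding 6.983 is 7, and checking k=7: (16)/(39) = 0.4103 > 0.41.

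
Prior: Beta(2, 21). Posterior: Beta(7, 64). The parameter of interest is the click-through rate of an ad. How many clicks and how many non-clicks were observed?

Beta is conjugate to the binomial likelihood: posterior = Beta(a+s, b+f).
Match parameters: s=7−2=5, f=64−21=43.

5 clicks and 43 non-clicks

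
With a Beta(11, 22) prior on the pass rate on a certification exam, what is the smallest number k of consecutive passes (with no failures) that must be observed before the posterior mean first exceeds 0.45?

After k passes and 0 failures the posterior is Beta(11+k, 22), with mean (11+k)/(11+22+k).
Set (11+k)/(33+k) > 0.45 and solve: k > (0.45·33 − 11)/(1 − 0.45) = 7.000.
The smallest integer exceeding 7.000 is 8, and checking k=8: (19)/(41) = 0.4634 > 0.45.

k = 8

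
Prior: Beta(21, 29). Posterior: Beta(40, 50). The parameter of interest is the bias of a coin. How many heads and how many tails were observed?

19 heads and 21 tails

A Beta(α, β) prior with s successes and f failures in binomial data gives a Beta(α+s, β+f) posterior.
Match parameters: s=40−21=19, f=50−29=21.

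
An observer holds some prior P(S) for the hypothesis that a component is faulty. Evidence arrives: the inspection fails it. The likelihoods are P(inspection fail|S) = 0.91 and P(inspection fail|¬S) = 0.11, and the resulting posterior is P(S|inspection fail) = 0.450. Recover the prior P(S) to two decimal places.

In odds form, posterior odds = prior odds × likelihood ratio, so prior odds = posterior odds ÷ LR.
Posterior odds = 0.450/(1−0.450) = 0.8182. LR = 0.91/0.11 = 8.2727.
Prior odds = 0.8182/8.2727 = 0.0989, so P(S) = 0.0989/(1+0.0989) ≈ 0.09.

P(S) = 0.09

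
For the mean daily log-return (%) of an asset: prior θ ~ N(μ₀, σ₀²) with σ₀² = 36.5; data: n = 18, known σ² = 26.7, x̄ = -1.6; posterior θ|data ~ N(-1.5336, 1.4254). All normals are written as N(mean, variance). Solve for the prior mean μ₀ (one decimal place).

μ₀ = 0.1

The posterior mean is a precision-weighted average: μ_n = (τ₀μ₀ + τ_data·x̄)/(τ₀+τ_data), with τ₀=1/σ₀² and τ_data=n/σ².
Here τ₀ = 1/36.5 = 0.027397 and τ_data = 18/26.7 = 0.674157, so τ_n = 0.701554.
Rearranging for μ₀: μ₀ = (μ_n·τ_n − τ_data·x̄)/τ₀ = (-1.5336·0.701554 − 0.674157·-1.6) / 0.027397 = 0.002748/0.027397 ≈ 0.1.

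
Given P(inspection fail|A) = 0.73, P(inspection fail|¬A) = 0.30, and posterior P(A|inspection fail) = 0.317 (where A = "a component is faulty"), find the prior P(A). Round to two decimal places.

P(A) = 0.16

In odds form, posterior odds = prior odds × likelihood ratio, so prior odds = posterior odds ÷ LR.
Posterior odds = 0.317/(1−0.317) = 0.4641. LR = 0.73/0.30 = 2.4333.
Prior odds = 0.4641/2.4333 = 0.1907, so P(A) = 0.1907/(1+0.1907) ≈ 0.16.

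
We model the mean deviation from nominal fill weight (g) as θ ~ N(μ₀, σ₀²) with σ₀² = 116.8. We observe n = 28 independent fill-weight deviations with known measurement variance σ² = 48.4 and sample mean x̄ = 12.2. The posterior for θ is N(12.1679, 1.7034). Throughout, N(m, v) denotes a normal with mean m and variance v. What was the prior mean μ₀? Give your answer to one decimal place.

μ₀ = 10.0

The posterior mean is a precision-weighted average: μ_n = (τ₀μ₀ + τ_data·x̄)/(τ₀+τ_data), with τ₀=1/σ₀² and τ_data=n/σ².
Here τ₀ = 1/116.8 = 0.008562 and τ_data = 28/48.4 = 0.578512, so τ_n = 0.587074.
Rearranging for μ₀: μ₀ = (μ_n·τ_n − τ_data·x̄)/τ₀ = (12.1679·0.587074 − 0.578512·12.2) / 0.008562 = 0.085611/0.008562 ≈ 10.0.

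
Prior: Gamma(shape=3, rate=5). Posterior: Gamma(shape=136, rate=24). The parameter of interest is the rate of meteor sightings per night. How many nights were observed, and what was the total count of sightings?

n = 19 nights with total 133 sightings

A Gamma(α, β) prior (rate parametrization) on a Poisson rate with n observations summing to S gives posterior Gamma(α+S, β+n).
Matching: Σxᵢ = 136 − 3 = 133 and n = 24 − 5 = 19.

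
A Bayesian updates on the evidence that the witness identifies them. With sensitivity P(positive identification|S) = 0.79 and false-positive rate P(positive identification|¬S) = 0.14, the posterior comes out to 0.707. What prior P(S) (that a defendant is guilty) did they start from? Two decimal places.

P(S) = 0.30

In odds form, posterior odds = prior odds × likelihood ratio, so prior odds = posterior odds ÷ LR.
Posterior odds = 0.707/(1−0.707) = 2.4130. LR = 0.79/0.14 = 5.6429.
Prior odds = 2.4130/5.6429 = 0.4276, so P(S) = 0.4276/(1+0.4276) ≈ 0.30.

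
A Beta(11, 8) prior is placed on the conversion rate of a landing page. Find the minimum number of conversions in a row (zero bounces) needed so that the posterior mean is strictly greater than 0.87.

After k conversions and 0 bounces the posterior is Beta(11+k, 8), with mean (11+k)/(11+8+k).
Set (11+k)/(19+k) > 0.87 and solve: k > (0.87·19 − 11)/(1 − 0.87) = 42.538.
The smallest integer exceeding 42.538 is 43, and checking k=43: (54)/(62) = 0.8710 > 0.87.

k = 43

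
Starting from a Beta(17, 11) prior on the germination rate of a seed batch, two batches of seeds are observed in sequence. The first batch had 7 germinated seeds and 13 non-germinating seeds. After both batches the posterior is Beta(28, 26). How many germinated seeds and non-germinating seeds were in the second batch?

4 germinated seeds and 2 non-germinating seeds

Because Beta–binomial updating is additive in the counts, the combined data contributed (α_post−α_prior, β_post−β_prior) successes and failures.
Total across both batches: 28−17=11 germinated seeds, 26−11=15 non-germinating seeds.
Subtract the first batch: 11−7=4 germinated seeds and 15−13=2 non-germinating seeds.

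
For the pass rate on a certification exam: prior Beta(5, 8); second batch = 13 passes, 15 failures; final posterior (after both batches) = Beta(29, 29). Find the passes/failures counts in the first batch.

Because Beta–binomial updating is additive in the counts, the combined data contributed (α_post−α_prior, β_post−β_prior) successes and failures.
Total across both batches: 29−5=24 passes, 29−8=21 failures.
Subtract the second batch: 24−13=11 passes and 21−15=6 failures.

11 passes and 6 failures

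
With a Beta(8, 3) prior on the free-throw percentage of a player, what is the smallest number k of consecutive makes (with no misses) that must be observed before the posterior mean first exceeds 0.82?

k = 6

After k makes and 0 misses the posterior is Beta(8+k, 3), with mean (8+k)/(8+3+k).
Set (8+k)/(11+k) > 0.82 and solve: k > (0.82·11 − 8)/(1 − 0.82) = 5.667.
The smallest integer exceeding 5.667 is 6.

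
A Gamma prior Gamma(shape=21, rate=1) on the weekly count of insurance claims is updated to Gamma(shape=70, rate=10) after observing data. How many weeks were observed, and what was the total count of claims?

n = 9 weeks with total 49 claims

A Gamma(α, β) prior (rate parametrization) on a Poisson rate with n observations summing to S gives posterior Gamma(α+S, β+n).
Matching: Σxᵢ = 70 − 21 = 49 and n = 10 − 1 = 9.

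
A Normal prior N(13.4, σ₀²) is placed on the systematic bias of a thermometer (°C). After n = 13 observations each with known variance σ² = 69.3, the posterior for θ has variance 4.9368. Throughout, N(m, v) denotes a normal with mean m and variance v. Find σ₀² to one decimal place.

σ₀² = 66.8

For the Normal–Normal model with known σ², precisions add: τ_n = τ₀ + n/σ².
So 1/σ₀² = 1/4.9368 − 13/69.3 = 0.202560 − 0.187590 = 0.014970.
Hence σ₀² = 1/0.014970 ≈ 66.8.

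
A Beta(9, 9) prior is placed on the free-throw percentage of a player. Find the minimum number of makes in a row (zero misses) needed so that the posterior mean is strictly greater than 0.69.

k = 12

After k makes and 0 misses the posterior is Beta(9+k, 9), with mean (9+k)/(9+9+k).
Set (9+k)/(18+k) > 0.69 and solve: k > (0.69·18 − 9)/(1 − 0.69) = 11.032.
The smallest integer exceeding 11.032 is 12, and checking k=12: (21)/(30) = 0.7000 > 0.69.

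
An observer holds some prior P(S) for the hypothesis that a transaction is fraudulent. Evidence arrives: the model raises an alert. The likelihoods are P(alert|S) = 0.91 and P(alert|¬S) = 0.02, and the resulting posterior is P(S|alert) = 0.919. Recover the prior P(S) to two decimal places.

In odds form, posterior odds = prior odds × likelihood ratio, so prior odds = posterior odds ÷ LR.
Posterior odds = 0.919/(1−0.919) = 11.3457. LR = 0.91/0.02 = 45.5000.
Prior odds = 11.3457/45.5000 = 0.2494, so P(S) = 0.2494/(1+0.2494) ≈ 0.20.

P(S) = 0.20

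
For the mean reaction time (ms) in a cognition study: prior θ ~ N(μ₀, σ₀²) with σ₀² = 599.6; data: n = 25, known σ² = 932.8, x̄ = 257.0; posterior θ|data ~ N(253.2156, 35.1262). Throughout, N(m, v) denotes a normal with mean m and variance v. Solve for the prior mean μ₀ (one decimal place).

μ₀ = 192.4

With known observation variance, the Normal–Normal posterior has precision τ_n = τ₀ + n/σ² and mean μ_n = (τ₀μ₀ + (n/σ²)x̄)/τ_n.
Here τ₀ = 1/599.6 = 0.001668 and τ_data = 25/932.8 = 0.026801, so τ_n = 0.028469.
Rearranging for μ₀: μ₀ = (μ_n·τ_n − τ_data·x̄)/τ₀ = (253.2156·0.028469 − 0.026801·257.0) / 0.001668 = 0.320938/0.001668 ≈ 192.4.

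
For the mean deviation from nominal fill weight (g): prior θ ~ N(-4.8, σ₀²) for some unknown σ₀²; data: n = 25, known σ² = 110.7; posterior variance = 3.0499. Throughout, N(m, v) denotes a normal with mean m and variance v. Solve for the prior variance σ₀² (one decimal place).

For the Normal–Normal model with known σ², precisions add: τ_n = τ₀ + n/σ².
So 1/σ₀² = 1/3.0499 − 25/110.7 = 0.327880 − 0.225836 = 0.102044.
Hence σ₀² = 1/0.102044 ≈ 9.8.

σ₀² = 9.8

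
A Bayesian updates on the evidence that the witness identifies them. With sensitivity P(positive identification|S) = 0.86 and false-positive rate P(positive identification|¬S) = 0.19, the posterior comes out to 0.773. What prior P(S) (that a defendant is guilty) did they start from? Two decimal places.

Bayes' rule in odds form gives O(S|E) = O(S)·[P(E|S)/P(E|¬S)], hence O(S) = O(S|E)/LR.
Posterior odds = 0.773/(1−0.773) = 3.4053. LR = 0.86/0.19 = 4.5263.
Prior odds = 3.4053/4.5263 = 0.7523, so P(S) = 0.7523/(1+0.7523) ≈ 0.43.

P(S) = 0.43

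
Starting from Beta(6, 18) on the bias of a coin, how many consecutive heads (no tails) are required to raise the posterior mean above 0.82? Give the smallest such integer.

k = 77

After k heads and 0 tails the posterior is Beta(6+k, 18), with mean (6+k)/(6+18+k).
Set (6+k)/(24+k) > 0.82 and solve: k > (0.82·24 − 6)/(1 − 0.82) = 76.000.
The smallest integer exceeding 76.000 is 77, and checking k=77: (83)/(101) = 0.8218 > 0.82.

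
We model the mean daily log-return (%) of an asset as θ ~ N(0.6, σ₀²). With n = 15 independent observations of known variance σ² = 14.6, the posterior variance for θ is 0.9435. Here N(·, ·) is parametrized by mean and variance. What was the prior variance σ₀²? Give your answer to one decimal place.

For the Normal–Normal model with known σ², precisions add: τ_n = τ₀ + n/σ².
So 1/σ₀² = 1/0.9435 − 15/14.6 = 1.059883 − 1.027397 = 0.032486.
Hence σ₀² = 1/0.032486 ≈ 30.8.

σ₀² = 30.8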